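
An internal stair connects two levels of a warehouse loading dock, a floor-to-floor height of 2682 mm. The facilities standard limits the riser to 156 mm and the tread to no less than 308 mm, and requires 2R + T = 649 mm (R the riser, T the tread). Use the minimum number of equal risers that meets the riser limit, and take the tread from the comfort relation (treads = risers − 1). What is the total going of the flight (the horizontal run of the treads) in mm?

⌈2682/156⌉ = 18 risers.
R = 2682 ÷ 18 = 149 mm.
T = 649 − 2·149 = 351 mm, which satisfies the 308 mm minimum.
Treads = 18 − 1 = 17; going = 17 × 351 = 5967 mm.

5967 mm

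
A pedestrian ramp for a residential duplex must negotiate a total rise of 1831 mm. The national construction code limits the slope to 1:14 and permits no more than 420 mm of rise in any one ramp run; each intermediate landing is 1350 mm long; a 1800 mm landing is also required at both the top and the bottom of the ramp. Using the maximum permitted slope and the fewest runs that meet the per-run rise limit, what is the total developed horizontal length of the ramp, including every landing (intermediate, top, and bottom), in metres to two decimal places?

34.63 m

At most 420 each: 1831/420 = 4.36, giving 5 ramp runs. That means 4 intermediate landings.
Ramp run (horizontal) at 1:14: 1831 × 14 = 25634 mm.
Intermediate landings: 4 × 1350 = 5400 mm.
Top and bottom landings: 2 × 1800 = 3600 mm.
Total = 25634 + 5400 + 3600 = 34634 mm.
= 34.63 m.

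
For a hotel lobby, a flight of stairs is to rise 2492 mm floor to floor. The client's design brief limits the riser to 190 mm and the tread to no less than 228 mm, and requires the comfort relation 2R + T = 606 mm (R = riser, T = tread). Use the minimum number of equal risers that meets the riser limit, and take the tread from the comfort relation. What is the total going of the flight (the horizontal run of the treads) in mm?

3250 mm

⌈2492/190⌉ = 14 risers.
Each riser is 2492/14 = 178 mm (≤ 190 mm).
From 2R + T = 606: T = 606 − 356 = 250 mm.
14 risers give 13 treads; going = 13 × 250 = 3250 mm.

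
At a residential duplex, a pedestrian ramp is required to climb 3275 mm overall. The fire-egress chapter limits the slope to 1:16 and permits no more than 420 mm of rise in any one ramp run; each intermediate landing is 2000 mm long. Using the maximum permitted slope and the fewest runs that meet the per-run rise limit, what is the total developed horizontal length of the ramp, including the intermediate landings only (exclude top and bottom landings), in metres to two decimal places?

66.40 m

3275 / 420 = 7.80, so 8 ramp runs are needed. That means 7 intermediate landings.
Horizontal run for 3275 mm of rise at 1:16 is 3275 × 16 = 52400 mm.
Intermediate landings: 7 × 2000 = 14000 mm.
Total developed length = 52400 + 14000 = 66400 mm.
= 66.40 m.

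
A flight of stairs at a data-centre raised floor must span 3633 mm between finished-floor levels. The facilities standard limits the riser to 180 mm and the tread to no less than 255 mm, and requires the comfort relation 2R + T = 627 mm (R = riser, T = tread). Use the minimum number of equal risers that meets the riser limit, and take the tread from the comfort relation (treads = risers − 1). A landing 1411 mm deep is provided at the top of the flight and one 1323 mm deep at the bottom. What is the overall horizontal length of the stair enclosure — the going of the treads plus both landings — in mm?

8354 mm

3633 / 180 = 20.183 → round up to 21 risers.
Riser R = 3633 / 21 = 173 mm, within the 180 mm limit.
Tread T = 627 − 2 × 173 = 281 mm (≥ 255 mm).
Going = (21 − 1) × 281 = 5620 mm.
Add landings: 5620 + 1411 + 1323 = 8354 mm.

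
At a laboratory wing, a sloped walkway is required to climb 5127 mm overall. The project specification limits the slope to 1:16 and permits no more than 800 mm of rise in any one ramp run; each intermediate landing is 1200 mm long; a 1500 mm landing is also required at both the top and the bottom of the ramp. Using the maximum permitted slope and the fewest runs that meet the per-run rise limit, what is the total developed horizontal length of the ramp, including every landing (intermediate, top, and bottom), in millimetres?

92232 mm

5127 / 800 = 6.41, so 7 ramp runs are needed. That means 6 intermediate landings.
Ramp run (horizontal) at 1:16: 5127 × 16 = 82032 mm.
6 intermediate landings contribute 6 × 1200 = 7200 mm.
Top and bottom landings: 2 × 1500 = 3000 mm.
Total = 82032 + 7200 + 3000 = 92232 mm.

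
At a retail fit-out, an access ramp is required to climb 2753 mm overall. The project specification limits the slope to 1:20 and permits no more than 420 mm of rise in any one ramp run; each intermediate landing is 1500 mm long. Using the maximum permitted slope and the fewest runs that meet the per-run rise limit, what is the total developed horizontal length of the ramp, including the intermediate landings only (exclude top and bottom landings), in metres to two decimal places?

⌈2753/420⌉ = 7 ramp runs. That means 6 intermediate landings.
Ramp run (horizontal) at 1:20: 2753 × 20 = 55060 mm.
6 intermediate landings contribute 6 × 1500 = 9000 mm.
Total developed length = 55060 + 9000 = 64060 mm.
= 64.06 m.

64.06 m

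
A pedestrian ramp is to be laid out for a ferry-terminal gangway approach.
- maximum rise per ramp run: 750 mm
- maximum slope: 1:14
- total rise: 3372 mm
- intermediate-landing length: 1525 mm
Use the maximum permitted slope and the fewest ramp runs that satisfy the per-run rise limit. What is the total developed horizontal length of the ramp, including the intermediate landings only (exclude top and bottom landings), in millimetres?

At most 750 each: 3372/750 = 4.50, giving 5 ramp runs. That means 4 intermediate landings.
Ramp run (horizontal) at 1:14: 3372 × 14 = 47208 mm.
4 intermediate landings contribute 4 × 1525 = 6100 mm.
Developed length = 47208 + 6100 = 53308 mm.

53308 mm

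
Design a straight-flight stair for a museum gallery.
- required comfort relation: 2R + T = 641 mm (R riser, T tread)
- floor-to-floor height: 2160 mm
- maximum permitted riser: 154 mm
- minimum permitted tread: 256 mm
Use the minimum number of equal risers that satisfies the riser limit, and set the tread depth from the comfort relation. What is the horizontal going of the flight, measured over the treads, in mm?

2160 / 154 = 14.026 → round up to 15 risers.
Riser R = 2160 / 15 = 144 mm, within the 154 mm limit.
T = 641 − 2·144 = 353 mm, which satisfies the 256 mm minimum.
15 risers give 14 treads; going = 14 × 353 = 4942 mm.

4942 mm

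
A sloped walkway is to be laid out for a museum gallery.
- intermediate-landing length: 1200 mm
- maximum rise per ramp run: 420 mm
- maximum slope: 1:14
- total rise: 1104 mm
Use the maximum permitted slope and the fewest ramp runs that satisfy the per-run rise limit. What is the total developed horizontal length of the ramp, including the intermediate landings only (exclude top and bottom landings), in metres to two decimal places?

1104 / 420 = 2.63, so 3 ramp runs are needed. That means 2 intermediate landings.
Ramp run (horizontal) at 1:14: 1104 × 14 = 15456 mm.
Intermediate landings: 2 × 1200 = 2400 mm.
Total developed length = 15456 + 2400 = 17856 mm.
= 17.86 m.

17.86 m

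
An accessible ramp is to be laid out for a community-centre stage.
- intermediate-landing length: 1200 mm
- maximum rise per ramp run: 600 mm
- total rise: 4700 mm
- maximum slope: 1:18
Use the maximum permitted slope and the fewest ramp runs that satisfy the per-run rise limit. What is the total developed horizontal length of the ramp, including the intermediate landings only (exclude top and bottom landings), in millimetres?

At most 600 each: 4700/600 = 7.83, giving 8 ramp runs. That means 7 intermediate landings.
Horizontal run for 4700 mm of rise at 1:18 is 4700 × 18 = 84600 mm.
Intermediate landings: 7 × 1200 = 8400 mm.
Total developed length = 84600 + 8400 = 93000 mm.

93000 mm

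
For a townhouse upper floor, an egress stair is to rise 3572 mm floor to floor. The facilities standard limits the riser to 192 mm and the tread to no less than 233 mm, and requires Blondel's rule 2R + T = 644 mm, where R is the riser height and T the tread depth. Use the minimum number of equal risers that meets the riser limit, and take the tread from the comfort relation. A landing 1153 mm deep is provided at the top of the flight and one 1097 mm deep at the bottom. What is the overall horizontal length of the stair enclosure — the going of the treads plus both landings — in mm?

At most 192 each: 3572/192 = 18.60, giving 19 risers.
Each riser is 3572/19 = 188 mm (≤ 192 mm).
From 2R + T = 644: T = 644 − 376 = 268 mm.
Going = (19 − 1) × 268 = 4824 mm.
Enclosure = 4824 + 1153 + 1097 = 7074 mm.

7074 mm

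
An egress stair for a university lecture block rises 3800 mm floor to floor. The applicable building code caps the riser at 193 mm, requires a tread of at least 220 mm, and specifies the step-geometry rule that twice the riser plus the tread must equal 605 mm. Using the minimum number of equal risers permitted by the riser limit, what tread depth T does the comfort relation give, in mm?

225 mm

3800 / 193 = 19.69, so 20 risers are needed.
R = 3800 ÷ 20 = 190 mm.
Tread T = 605 − 2 × 190 = 225 mm (≥ 220 mm).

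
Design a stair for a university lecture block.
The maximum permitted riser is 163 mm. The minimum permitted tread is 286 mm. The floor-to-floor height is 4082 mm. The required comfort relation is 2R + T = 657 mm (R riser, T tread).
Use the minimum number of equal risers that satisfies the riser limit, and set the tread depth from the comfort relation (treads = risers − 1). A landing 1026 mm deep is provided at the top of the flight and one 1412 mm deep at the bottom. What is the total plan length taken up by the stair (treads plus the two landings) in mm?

4082 / 163 = 25.043 → round up to 26 risers.
Riser R = 4082 / 26 = 157 mm, within the 163 mm limit.
T = 657 − 2·157 = 343 mm, which satisfies the 286 mm minimum.
Treads = 26 − 1 = 25; going = 25 × 343 = 8575 mm.
Enclosure = 8575 + 1026 + 1412 = 11013 mm.

11013 mm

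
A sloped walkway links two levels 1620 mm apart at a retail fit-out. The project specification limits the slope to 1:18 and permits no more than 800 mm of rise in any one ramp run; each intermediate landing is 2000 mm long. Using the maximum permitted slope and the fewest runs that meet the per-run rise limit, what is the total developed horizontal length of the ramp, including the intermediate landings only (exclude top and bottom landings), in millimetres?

33160 mm

At most 800 each: 1620/800 = 2.02, giving 3 ramp runs. That means 2 intermediate landings.
Horizontal run for 1620 mm of rise at 1:18 is 1620 × 18 = 29160 mm.
Intermediate landings: 2 × 2000 = 4000 mm.
Developed length = 29160 + 4000 = 33160 mm.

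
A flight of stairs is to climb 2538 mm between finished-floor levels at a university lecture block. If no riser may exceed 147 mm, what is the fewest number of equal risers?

⌈2538/147⌉ = 18 risers.

18 risers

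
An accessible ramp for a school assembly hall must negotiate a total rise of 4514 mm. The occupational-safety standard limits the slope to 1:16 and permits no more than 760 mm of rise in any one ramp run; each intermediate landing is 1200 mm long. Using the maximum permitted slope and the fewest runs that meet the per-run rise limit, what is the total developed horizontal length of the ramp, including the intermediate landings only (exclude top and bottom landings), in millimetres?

4514 / 760 = 5.939 → round up to 6 ramp runs. That means 5 intermediate landings.
Horizontal run for 4514 mm of rise at 1:16 is 4514 × 16 = 72224 mm.
Intermediate landings: 5 × 1200 = 6000 mm.
Total developed length = 72224 + 6000 = 78224 mm.

78224 mm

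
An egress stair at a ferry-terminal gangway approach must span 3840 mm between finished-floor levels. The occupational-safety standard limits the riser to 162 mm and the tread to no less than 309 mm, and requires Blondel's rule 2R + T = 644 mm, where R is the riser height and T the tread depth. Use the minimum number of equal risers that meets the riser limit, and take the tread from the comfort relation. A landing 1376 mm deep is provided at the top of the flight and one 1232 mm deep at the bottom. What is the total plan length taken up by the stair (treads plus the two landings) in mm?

10060 mm

3840 / 162 = 23.704 → round up to 24 risers.
Riser R = 3840 / 24 = 160 mm, within the 162 mm limit.
Tread T = 644 − 2 × 160 = 324 mm (≥ 309 mm).
Treads = 24 − 1 = 23; going = 23 × 324 = 7452 mm.
Add landings: 7452 + 1376 + 1232 = 10060 mm.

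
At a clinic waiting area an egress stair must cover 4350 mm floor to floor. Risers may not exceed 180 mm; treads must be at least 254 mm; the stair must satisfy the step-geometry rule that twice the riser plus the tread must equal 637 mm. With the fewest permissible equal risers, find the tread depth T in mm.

289 mm

⌈4350/180⌉ = 25 risers.
R = 4350 ÷ 25 = 174 mm.
Tread T = 637 − 2 × 174 = 289 mm (≥ 254 mm).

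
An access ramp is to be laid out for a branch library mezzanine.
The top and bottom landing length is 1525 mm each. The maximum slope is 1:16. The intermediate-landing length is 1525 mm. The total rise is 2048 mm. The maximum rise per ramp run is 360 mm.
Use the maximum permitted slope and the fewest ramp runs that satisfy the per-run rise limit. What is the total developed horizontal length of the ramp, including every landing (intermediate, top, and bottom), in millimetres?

43443 mm

2048 / 360 = 5.689 → round up to 6 ramp runs. That means 5 intermediate landings.
Ramp run (horizontal) at 1:16: 2048 × 16 = 32768 mm.
Intermediate landings: 5 × 1525 = 7625 mm.
Top and bottom landings: 2 × 1525 = 3050 mm.
Total = 32768 + 7625 + 3050 = 43443 mm.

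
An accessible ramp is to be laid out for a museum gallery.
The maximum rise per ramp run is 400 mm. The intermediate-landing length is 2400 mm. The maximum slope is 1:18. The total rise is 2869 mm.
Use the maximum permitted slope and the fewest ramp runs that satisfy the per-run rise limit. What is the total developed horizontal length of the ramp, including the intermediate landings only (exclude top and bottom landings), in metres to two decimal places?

68.44 m

⌈2869/400⌉ = 8 ramp runs. That means 7 intermediate landings.
Horizontal run for 2869 mm of rise at 1:18 is 2869 × 18 = 51642 mm.
7 intermediate landings contribute 7 × 2400 = 16800 mm.
Total developed length = 51642 + 16800 = 68442 mm.
= 68.44 m.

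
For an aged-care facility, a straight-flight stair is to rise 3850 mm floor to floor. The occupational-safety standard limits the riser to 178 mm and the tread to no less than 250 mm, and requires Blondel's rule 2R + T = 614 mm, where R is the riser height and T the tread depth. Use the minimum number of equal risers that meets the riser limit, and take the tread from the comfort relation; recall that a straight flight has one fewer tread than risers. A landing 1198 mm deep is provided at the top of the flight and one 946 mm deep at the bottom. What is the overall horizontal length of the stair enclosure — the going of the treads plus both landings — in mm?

7688 mm

3850 / 178 = 21.63, so 22 risers are needed.
R = 3850 ÷ 22 = 175 mm.
From 2R + T = 614: T = 614 − 350 = 264 mm.
Treads = 22 − 1 = 21; going = 21 × 264 = 5544 mm.
Add landings: 5544 + 1198 + 946 = 7688 mm.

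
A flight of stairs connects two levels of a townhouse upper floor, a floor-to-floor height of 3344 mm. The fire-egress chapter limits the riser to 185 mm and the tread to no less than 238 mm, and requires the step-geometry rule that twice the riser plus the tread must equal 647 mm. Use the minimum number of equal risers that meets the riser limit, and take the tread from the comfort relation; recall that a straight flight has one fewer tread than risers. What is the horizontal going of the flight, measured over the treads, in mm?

⌈3344/185⌉ = 19 risers.
Each riser is 3344/19 = 176 mm (≤ 185 mm).
From 2R + T = 647: T = 647 − 352 = 295 mm.
Going = (19 − 1) × 295 = 5310 mm.

5310 mm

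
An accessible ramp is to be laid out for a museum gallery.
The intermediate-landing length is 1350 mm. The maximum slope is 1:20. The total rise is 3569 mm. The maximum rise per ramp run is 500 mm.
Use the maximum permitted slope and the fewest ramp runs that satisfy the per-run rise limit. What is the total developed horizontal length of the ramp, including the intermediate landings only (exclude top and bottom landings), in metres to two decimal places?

At most 500 each: 3569/500 = 7.14, giving 8 ramp runs. That means 7 intermediate landings.
Horizontal run for 3569 mm of rise at 1:20 is 3569 × 20 = 71380 mm.
7 intermediate landings contribute 7 × 1350 = 9450 mm.
Total developed length = 71380 + 9450 = 80830 mm.
= 80.83 m.

80.83 m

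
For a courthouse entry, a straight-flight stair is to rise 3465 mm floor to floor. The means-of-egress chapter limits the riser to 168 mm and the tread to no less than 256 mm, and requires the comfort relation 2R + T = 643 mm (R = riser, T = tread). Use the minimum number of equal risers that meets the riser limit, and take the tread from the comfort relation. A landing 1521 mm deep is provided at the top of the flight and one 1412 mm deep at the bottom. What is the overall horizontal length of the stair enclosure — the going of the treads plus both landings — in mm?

9193 mm

At most 168 each: 3465/168 = 20.62, giving 21 risers.
R = 3465 ÷ 21 = 165 mm.
From 2R + T = 643: T = 643 − 330 = 313 mm.
Treads = 21 − 1 = 20; going = 20 × 313 = 6260 mm.
Enclosure = 6260 + 1521 + 1412 = 9193 mm.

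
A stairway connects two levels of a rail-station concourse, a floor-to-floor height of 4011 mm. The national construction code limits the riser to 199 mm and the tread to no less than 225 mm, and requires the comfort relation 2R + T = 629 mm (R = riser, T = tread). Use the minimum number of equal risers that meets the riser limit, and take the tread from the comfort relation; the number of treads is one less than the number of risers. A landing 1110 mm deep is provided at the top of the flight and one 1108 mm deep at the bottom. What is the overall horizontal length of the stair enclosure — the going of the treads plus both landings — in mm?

7158 mm

At most 199 each: 4011/199 = 20.16, giving 21 risers.
Each riser is 4011/21 = 191 mm (≤ 199 mm).
Tread T = 629 − 2 × 191 = 247 mm (≥ 225 mm).
Going = (21 − 1) × 247 = 4940 mm.
Enclosure = 4940 + 1110 + 1108 = 7158 mm.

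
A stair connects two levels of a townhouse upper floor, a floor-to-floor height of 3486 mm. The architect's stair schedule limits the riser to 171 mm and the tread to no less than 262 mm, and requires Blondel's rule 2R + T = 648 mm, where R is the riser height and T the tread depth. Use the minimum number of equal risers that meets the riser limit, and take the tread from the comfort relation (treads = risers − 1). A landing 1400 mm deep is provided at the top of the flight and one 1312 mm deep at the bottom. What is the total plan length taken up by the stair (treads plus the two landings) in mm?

9032 mm

3486 / 171 = 20.386 → round up to 21 risers.
R = 3486 ÷ 21 = 166 mm.
T = 648 − 2·166 = 316 mm, which satisfies the 262 mm minimum.
Treads = 21 − 1 = 20; going = 20 × 316 = 6320 mm.
Add landings: 6320 + 1400 + 1312 = 9032 mm.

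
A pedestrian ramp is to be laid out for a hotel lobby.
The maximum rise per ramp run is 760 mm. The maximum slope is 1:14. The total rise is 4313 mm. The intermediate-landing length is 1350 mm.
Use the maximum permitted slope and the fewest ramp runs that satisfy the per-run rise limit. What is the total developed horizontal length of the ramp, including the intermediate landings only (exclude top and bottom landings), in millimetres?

At most 760 each: 4313/760 = 5.67, giving 6 ramp runs. That means 5 intermediate landings.
Ramp run (horizontal) at 1:14: 4313 × 14 = 60382 mm.
5 intermediate landings contribute 5 × 1350 = 6750 mm.
Developed length = 60382 + 6750 = 67132 mm.

67132 mm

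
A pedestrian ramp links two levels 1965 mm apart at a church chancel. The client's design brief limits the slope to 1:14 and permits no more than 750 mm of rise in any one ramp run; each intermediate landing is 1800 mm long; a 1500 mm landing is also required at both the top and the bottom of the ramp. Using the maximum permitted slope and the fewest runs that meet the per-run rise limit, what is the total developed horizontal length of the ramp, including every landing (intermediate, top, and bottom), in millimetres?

34110 mm

At most 750 each: 1965/750 = 2.62, giving 3 ramp runs. That means 2 intermediate landings.
Horizontal run for 1965 mm of rise at 1:14 is 1965 × 14 = 27510 mm.
Intermediate landings: 2 × 1800 = 3600 mm.
Top and bottom landings: 2 × 1500 = 3000 mm.
Total = 27510 + 3600 + 3000 = 34110 mm.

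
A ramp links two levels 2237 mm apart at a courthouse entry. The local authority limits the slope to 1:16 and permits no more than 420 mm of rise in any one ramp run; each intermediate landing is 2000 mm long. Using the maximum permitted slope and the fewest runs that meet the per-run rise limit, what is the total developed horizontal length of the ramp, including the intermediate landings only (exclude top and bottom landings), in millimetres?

At most 420 each: 2237/420 = 5.33, giving 6 ramp runs. That means 5 intermediate landings.
Horizontal run for 2237 mm of rise at 1:16 is 2237 × 16 = 35792 mm.
5 intermediate landings contribute 5 × 2000 = 10000 mm.
Developed length = 35792 + 10000 = 45792 mm.

45792 mm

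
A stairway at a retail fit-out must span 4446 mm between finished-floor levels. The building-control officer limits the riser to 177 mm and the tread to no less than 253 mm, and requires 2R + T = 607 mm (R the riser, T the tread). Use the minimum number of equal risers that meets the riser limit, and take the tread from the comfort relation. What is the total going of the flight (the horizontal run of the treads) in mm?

4446 / 177 = 25.12, so 26 risers are needed.
Riser R = 4446 / 26 = 171 mm, within the 177 mm limit.
T = 607 − 2·171 = 265 mm, which satisfies the 253 mm minimum.
26 risers give 25 treads; going = 25 × 265 = 6625 mm.

6625 mm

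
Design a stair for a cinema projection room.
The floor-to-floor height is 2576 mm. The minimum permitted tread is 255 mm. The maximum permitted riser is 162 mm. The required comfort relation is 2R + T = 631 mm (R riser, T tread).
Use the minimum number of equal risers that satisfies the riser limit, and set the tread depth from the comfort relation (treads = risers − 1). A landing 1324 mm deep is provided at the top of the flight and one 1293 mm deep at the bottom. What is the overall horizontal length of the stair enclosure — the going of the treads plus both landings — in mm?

2576 / 162 = 15.90, so 16 risers are needed.
Each riser is 2576/16 = 161 mm (≤ 162 mm).
Tread T = 631 − 2 × 161 = 309 mm (≥ 255 mm).
Treads = 16 − 1 = 15; going = 15 × 309 = 4635 mm.
Add landings: 4635 + 1324 + 1293 = 7252 mm.

7252 mm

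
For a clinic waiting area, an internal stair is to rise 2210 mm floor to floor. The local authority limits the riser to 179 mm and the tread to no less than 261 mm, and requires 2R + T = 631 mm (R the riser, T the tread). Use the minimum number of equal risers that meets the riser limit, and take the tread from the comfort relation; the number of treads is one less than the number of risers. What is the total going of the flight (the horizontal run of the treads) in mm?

At most 179 each: 2210/179 = 12.35, giving 13 risers.
Each riser is 2210/13 = 170 mm (≤ 179 mm).
From 2R + T = 631: T = 631 − 340 = 291 mm.
Treads = 13 − 1 = 12; going = 12 × 291 = 3492 mm.

3492 mm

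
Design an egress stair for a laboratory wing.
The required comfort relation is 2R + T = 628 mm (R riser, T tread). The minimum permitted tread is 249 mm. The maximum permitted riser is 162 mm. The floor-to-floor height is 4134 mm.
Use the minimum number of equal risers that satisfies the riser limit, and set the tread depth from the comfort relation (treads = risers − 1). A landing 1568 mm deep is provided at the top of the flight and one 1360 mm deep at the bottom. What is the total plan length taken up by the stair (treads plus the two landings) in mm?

10678 mm

4134 / 162 = 25.519 → round up to 26 risers.
R = 4134 ÷ 26 = 159 mm.
Tread T = 628 − 2 × 159 = 310 mm (≥ 249 mm).
26 risers give 25 treads; going = 25 × 310 = 7750 mm.
Add landings: 7750 + 1568 + 1360 = 10678 mm.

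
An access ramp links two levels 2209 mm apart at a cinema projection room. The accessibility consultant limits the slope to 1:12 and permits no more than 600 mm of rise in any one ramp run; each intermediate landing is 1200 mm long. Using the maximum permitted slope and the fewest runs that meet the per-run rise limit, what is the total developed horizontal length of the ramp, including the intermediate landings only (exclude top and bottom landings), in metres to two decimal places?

30.11 m

⌈2209/600⌉ = 4 ramp runs. That means 3 intermediate landings.
Ramp run (horizontal) at 1:12: 2209 × 12 = 26508 mm.
3 intermediate landings contribute 3 × 1200 = 3600 mm.
Developed length = 26508 + 3600 = 30108 mm.
= 30.11 m.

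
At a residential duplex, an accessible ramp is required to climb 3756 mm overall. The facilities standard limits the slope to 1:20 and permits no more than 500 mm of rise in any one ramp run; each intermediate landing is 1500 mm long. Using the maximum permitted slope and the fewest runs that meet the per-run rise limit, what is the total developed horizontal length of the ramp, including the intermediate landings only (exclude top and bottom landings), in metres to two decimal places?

At most 500 each: 3756/500 = 7.51, giving 8 ramp runs. That means 7 intermediate landings.
Ramp run (horizontal) at 1:20: 3756 × 20 = 75120 mm.
Intermediate landings: 7 × 1500 = 10500 mm.
Developed length = 75120 + 10500 = 85620 mm.
= 85.62 m.

85.62 m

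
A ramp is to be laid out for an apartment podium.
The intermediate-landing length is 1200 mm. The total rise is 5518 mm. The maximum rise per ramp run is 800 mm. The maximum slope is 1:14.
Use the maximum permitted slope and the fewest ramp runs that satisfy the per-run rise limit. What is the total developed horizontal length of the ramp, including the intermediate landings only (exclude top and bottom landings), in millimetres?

⌈5518/800⌉ = 7 ramp runs. That means 6 intermediate landings.
Ramp run (horizontal) at 1:14: 5518 × 14 = 77252 mm.
Intermediate landings: 6 × 1200 = 7200 mm.
Total developed length = 77252 + 7200 = 84452 mm.

84452 mm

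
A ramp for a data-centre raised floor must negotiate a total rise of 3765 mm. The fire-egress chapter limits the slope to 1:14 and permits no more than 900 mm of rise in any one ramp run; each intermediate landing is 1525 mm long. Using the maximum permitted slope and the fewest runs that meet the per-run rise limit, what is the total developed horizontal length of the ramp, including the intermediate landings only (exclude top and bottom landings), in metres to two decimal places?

58.81 m

3765 / 900 = 4.18, so 5 ramp runs are needed. That means 4 intermediate landings.
Horizontal run for 3765 mm of rise at 1:14 is 3765 × 14 = 52710 mm.
Intermediate landings: 4 × 1525 = 6100 mm.
Total developed length = 52710 + 6100 = 58810 mm.
= 58.81 m.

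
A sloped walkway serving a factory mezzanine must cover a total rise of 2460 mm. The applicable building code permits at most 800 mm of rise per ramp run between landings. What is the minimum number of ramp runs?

4 runs

⌈2460/800⌉ = 4 ramp runs.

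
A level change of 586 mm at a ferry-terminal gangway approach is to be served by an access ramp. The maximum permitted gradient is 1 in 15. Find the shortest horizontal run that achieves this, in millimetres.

8790 mm

At 1:15 the run is 15 × 586 = 8790 mm.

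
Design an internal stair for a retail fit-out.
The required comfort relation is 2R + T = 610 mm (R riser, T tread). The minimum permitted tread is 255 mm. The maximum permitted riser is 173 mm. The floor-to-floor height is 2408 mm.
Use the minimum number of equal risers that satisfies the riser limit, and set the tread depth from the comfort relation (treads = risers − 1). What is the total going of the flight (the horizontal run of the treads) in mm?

2408 / 173 = 13.92, so 14 risers are needed.
R = 2408 ÷ 14 = 172 mm.
T = 610 − 2·172 = 266 mm, which satisfies the 255 mm minimum.
Treads = 14 − 1 = 13; going = 13 × 266 = 3458 mm.

3458 mm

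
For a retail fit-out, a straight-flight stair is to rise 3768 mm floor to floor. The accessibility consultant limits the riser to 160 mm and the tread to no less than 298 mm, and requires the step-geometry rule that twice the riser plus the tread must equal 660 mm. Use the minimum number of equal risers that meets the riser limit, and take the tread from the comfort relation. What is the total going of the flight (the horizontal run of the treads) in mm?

7958 mm

⌈3768/160⌉ = 24 risers.
Riser R = 3768 / 24 = 157 mm, within the 160 mm limit.
Tread T = 660 − 2 × 157 = 346 mm (≥ 298 mm).
24 risers give 23 treads; going = 23 × 346 = 7958 mm.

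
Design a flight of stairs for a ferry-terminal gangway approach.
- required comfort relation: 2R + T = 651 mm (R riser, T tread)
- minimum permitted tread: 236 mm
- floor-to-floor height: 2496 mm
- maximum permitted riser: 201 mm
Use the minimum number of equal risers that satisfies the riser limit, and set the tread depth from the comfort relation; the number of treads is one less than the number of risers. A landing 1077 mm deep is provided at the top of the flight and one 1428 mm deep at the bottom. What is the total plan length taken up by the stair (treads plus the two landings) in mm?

2496 / 201 = 12.418 → round up to 13 risers.
Each riser is 2496/13 = 192 mm (≤ 201 mm).
From 2R + T = 651: T = 651 − 384 = 267 mm.
13 risers give 12 treads; going = 12 × 267 = 3204 mm.
Add landings: 3204 + 1077 + 1428 = 5709 mm.

5709 mm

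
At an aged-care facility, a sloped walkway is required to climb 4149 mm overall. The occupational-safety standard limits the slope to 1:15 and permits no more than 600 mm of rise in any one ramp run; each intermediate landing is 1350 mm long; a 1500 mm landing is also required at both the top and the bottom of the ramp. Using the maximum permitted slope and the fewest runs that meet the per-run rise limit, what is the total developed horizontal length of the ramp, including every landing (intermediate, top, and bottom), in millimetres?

At most 600 each: 4149/600 = 6.92, giving 7 ramp runs. That means 6 intermediate landings.
Ramp run (horizontal) at 1:15: 4149 × 15 = 62235 mm.
Intermediate landings: 6 × 1350 = 8100 mm.
Top and bottom landings: 2 × 1500 = 3000 mm.
Total = 62235 + 8100 + 3000 = 73335 mm.

73335 mm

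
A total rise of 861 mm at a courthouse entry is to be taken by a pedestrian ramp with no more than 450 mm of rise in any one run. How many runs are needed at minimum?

2 runs

861 / 450 = 1.913 → round up to 2 ramp runs.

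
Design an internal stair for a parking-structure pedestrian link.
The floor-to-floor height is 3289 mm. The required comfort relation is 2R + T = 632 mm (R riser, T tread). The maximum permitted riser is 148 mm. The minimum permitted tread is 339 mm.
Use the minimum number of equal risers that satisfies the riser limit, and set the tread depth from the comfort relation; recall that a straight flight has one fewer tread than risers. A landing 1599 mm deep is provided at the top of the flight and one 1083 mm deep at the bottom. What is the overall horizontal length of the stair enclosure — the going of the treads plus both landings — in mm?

At most 148 each: 3289/148 = 22.22, giving 23 risers.
R = 3289 ÷ 23 = 143 mm.
Tread T = 632 − 2 × 143 = 346 mm (≥ 339 mm).
Going = (23 − 1) × 346 = 7612 mm.
Enclosure = 7612 + 1599 + 1083 = 10294 mm.

10294 mm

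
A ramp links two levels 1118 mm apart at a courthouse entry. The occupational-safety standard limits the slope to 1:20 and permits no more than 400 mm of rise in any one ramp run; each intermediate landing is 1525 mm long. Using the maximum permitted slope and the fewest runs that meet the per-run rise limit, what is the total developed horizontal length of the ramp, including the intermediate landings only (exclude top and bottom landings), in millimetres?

25410 mm

⌈1118/400⌉ = 3 ramp runs. That means 2 intermediate landings.
Ramp run (horizontal) at 1:20: 1118 × 20 = 22360 mm.
Intermediate landings: 2 × 1525 = 3050 mm.
Total developed length = 22360 + 3050 = 25410 mm.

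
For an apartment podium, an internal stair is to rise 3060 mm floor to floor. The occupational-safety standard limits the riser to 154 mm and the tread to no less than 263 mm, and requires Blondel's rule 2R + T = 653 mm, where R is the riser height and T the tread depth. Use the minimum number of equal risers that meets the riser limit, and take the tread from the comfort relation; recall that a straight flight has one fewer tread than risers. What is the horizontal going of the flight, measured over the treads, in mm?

6593 mm

3060 / 154 = 19.87, so 20 risers are needed.
Each riser is 3060/20 = 153 mm (≤ 154 mm).
T = 653 − 2·153 = 347 mm, which satisfies the 263 mm minimum.
Treads = 20 − 1 = 19; going = 19 × 347 = 6593 mm.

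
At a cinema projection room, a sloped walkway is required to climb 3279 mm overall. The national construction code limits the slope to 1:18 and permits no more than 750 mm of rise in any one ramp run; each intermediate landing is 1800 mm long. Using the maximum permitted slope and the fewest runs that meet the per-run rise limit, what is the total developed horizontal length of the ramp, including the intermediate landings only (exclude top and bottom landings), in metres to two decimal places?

66.22 m

3279 / 750 = 4.372 → round up to 5 ramp runs. That means 4 intermediate landings.
Horizontal run for 3279 mm of rise at 1:18 is 3279 × 18 = 59022 mm.
Intermediate landings: 4 × 1800 = 7200 mm.
Total developed length = 59022 + 7200 = 66222 mm.
= 66.22 m.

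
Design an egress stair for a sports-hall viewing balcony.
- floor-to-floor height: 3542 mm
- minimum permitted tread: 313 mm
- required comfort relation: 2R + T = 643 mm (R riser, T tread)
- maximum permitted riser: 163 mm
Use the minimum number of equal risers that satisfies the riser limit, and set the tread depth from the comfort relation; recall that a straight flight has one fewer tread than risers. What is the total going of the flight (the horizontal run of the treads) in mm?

3542 / 163 = 21.730 → round up to 22 risers.
Each riser is 3542/22 = 161 mm (≤ 163 mm).
T = 643 − 2·161 = 321 mm, which satisfies the 313 mm minimum.
Going = (22 − 1) × 321 = 6741 mm.

6741 mm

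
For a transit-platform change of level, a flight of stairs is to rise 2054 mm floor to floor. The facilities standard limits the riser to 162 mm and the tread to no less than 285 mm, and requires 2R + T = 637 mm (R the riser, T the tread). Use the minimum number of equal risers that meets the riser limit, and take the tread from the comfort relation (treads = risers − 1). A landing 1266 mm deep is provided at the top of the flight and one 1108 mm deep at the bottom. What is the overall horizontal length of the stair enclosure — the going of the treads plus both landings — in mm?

2054 / 162 = 12.679 → round up to 13 risers.
Each riser is 2054/13 = 158 mm (≤ 162 mm).
T = 637 − 2·158 = 321 mm, which satisfies the 285 mm minimum.
Going = (13 − 1) × 321 = 3852 mm.
Add landings: 3852 + 1266 + 1108 = 6226 mm.

6226 mm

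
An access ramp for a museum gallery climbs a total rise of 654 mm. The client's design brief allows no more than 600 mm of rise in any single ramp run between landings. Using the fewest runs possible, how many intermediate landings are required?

1 intermediate landings

654 / 600 = 1.090 → round up to 2 ramp runs.
2 runs are separated by 1 intermediate landings.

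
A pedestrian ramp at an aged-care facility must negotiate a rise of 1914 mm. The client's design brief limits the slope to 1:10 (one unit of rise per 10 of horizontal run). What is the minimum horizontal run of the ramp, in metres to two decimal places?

19.14 m

At 1:10 the run is 10 × 1914 = 19140 mm.
19140 mm = 19.14 m.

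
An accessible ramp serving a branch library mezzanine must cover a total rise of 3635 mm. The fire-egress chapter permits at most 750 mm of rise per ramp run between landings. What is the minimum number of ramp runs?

3635 / 750 = 4.847 → round up to 5 ramp runs.

5 runs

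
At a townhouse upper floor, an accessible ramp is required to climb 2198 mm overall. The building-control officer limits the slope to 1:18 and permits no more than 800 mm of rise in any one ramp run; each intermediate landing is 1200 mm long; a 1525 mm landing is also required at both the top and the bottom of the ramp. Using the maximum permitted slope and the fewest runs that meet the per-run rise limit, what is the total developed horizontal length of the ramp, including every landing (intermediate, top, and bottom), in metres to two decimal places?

At most 800 each: 2198/800 = 2.75, giving 3 ramp runs. That means 2 intermediate landings.
Ramp run (horizontal) at 1:18: 2198 × 18 = 39564 mm.
2 intermediate landings contribute 2 × 1200 = 2400 mm.
Top and bottom landings: 2 × 1525 = 3050 mm.
Total = 39564 + 2400 + 3050 = 45014 mm.
= 45.01 m.

45.01 m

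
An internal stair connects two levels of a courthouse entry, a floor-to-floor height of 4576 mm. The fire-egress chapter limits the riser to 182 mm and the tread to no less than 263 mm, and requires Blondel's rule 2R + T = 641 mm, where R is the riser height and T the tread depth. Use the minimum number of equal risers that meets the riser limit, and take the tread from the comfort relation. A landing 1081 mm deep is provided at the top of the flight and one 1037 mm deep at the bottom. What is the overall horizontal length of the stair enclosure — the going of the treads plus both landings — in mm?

4576 / 182 = 25.14, so 26 risers are needed.
Each riser is 4576/26 = 176 mm (≤ 182 mm).
From 2R + T = 641: T = 641 − 352 = 289 mm.
Going = (26 − 1) × 289 = 7225 mm.
Enclosure = 7225 + 1081 + 1037 = 9343 mm.

9343 mm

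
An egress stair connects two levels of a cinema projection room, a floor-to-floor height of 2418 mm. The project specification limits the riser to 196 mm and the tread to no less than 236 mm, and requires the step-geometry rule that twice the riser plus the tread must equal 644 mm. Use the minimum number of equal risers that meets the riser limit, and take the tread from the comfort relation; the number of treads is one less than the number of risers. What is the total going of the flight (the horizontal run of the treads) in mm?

3264 mm

2418 / 196 = 12.34, so 13 risers are needed.
Each riser is 2418/13 = 186 mm (≤ 196 mm).
From 2R + T = 644: T = 644 − 372 = 272 mm.
Going = (13 − 1) × 272 = 3264 mm.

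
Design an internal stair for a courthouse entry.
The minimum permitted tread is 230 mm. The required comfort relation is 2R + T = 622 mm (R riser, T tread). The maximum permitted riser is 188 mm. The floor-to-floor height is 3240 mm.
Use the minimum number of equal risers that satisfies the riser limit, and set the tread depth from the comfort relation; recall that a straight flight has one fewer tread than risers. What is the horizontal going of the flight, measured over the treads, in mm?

3240 / 188 = 17.234 → round up to 18 risers.
Each riser is 3240/18 = 180 mm (≤ 188 mm).
Tread T = 622 − 2 × 180 = 262 mm (≥ 230 mm).
Treads = 18 − 1 = 17; going = 17 × 262 = 4454 mm.

4454 mm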